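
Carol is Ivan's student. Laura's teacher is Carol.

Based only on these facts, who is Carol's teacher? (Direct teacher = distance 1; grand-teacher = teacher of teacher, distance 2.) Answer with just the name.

Answer: Ivan

Derivation:
Reconstructing the teacher chain from the given facts:
  Ivan -> Carol -> Laura
(each arrow means 'teacher of the next')
Positions in the chain (0 = top):
  position of Ivan: 0
  position of Carol: 1
  position of Laura: 2

Carol is at position 1; the teacher is 1 step up the chain, i.e. position 0: Ivan.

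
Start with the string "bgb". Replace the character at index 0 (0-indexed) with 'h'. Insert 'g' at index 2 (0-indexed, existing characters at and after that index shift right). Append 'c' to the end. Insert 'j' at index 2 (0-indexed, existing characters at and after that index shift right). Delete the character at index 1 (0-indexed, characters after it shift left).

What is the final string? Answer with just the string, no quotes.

Applying each edit step by step:
Start: "bgb"
Op 1 (replace idx 0: 'b' -> 'h'): "bgb" -> "hgb"
Op 2 (insert 'g' at idx 2): "hgb" -> "hggb"
Op 3 (append 'c'): "hggb" -> "hggbc"
Op 4 (insert 'j' at idx 2): "hggbc" -> "hgjgbc"
Op 5 (delete idx 1 = 'g'): "hgjgbc" -> "hjgbc"

Answer: hjgbc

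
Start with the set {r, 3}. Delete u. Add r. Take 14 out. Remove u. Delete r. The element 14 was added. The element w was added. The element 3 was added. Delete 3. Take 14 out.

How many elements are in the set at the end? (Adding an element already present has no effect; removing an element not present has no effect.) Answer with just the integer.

Answer: 1

Derivation:
Tracking the set through each operation:
Start: {3, r}
Event 1 (remove u): not present, no change. Set: {3, r}
Event 2 (add r): already present, no change. Set: {3, r}
Event 3 (remove 14): not present, no change. Set: {3, r}
Event 4 (remove u): not present, no change. Set: {3, r}
Event 5 (remove r): removed. Set: {3}
Event 6 (add 14): added. Set: {14, 3}
Event 7 (add w): added. Set: {14, 3, w}
Event 8 (add 3): already present, no change. Set: {14, 3, w}
Event 9 (remove 3): removed. Set: {14, w}
Event 10 (remove 14): removed. Set: {w}

Final set: {w} (size 1)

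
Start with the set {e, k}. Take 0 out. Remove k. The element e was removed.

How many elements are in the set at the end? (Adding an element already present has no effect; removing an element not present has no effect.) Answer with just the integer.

Answer: 0

Derivation:
Tracking the set through each operation:
Start: {e, k}
Event 1 (remove 0): not present, no change. Set: {e, k}
Event 2 (remove k): removed. Set: {e}
Event 3 (remove e): removed. Set: {}

Final set: {} (size 0)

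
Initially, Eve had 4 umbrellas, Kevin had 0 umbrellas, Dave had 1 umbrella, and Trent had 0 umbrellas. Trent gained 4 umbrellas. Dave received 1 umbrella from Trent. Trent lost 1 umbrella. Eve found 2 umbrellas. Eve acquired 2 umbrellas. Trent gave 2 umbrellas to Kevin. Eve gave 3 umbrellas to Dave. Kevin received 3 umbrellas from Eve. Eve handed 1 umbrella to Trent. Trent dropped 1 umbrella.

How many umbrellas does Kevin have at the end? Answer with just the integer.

Tracking counts step by step:
Start: Eve=4, Kevin=0, Dave=1, Trent=0
Event 1 (Trent +4): Trent: 0 -> 4. State: Eve=4, Kevin=0, Dave=1, Trent=4
Event 2 (Trent -> Dave, 1): Trent: 4 -> 3, Dave: 1 -> 2. State: Eve=4, Kevin=0, Dave=2, Trent=3
Event 3 (Trent -1): Trent: 3 -> 2. State: Eve=4, Kevin=0, Dave=2, Trent=2
Event 4 (Eve +2): Eve: 4 -> 6. State: Eve=6, Kevin=0, Dave=2, Trent=2
Event 5 (Eve +2): Eve: 6 -> 8. State: Eve=8, Kevin=0, Dave=2, Trent=2
Event 6 (Trent -> Kevin, 2): Trent: 2 -> 0, Kevin: 0 -> 2. State: Eve=8, Kevin=2, Dave=2, Trent=0
Event 7 (Eve -> Dave, 3): Eve: 8 -> 5, Dave: 2 -> 5. State: Eve=5, Kevin=2, Dave=5, Trent=0
Event 8 (Eve -> Kevin, 3): Eve: 5 -> 2, Kevin: 2 -> 5. State: Eve=2, Kevin=5, Dave=5, Trent=0
Event 9 (Eve -> Trent, 1): Eve: 2 -> 1, Trent: 0 -> 1. State: Eve=1, Kevin=5, Dave=5, Trent=1
Event 10 (Trent -1): Trent: 1 -> 0. State: Eve=1, Kevin=5, Dave=5, Trent=0

Kevin's final count: 5

Answer: 5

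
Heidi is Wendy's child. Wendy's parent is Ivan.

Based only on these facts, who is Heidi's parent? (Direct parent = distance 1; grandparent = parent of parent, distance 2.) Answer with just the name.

Reconstructing the parent chain from the given facts:
  Ivan -> Wendy -> Heidi
(each arrow means 'parent of the next')
Positions in the chain (0 = top):
  position of Ivan: 0
  position of Wendy: 1
  position of Heidi: 2

Heidi is at position 2; the parent is 1 step up the chain, i.e. position 1: Wendy.

Answer: Wendy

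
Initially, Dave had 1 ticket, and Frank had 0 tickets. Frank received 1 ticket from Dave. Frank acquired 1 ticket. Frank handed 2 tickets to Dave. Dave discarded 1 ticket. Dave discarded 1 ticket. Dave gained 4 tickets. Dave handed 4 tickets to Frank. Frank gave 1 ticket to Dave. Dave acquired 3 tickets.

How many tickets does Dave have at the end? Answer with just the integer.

Answer: 4

Derivation:
Tracking counts step by step:
Start: Dave=1, Frank=0
Event 1 (Dave -> Frank, 1): Dave: 1 -> 0, Frank: 0 -> 1. State: Dave=0, Frank=1
Event 2 (Frank +1): Frank: 1 -> 2. State: Dave=0, Frank=2
Event 3 (Frank -> Dave, 2): Frank: 2 -> 0, Dave: 0 -> 2. State: Dave=2, Frank=0
Event 4 (Dave -1): Dave: 2 -> 1. State: Dave=1, Frank=0
Event 5 (Dave -1): Dave: 1 -> 0. State: Dave=0, Frank=0
Event 6 (Dave +4): Dave: 0 -> 4. State: Dave=4, Frank=0
Event 7 (Dave -> Frank, 4): Dave: 4 -> 0, Frank: 0 -> 4. State: Dave=0, Frank=4
Event 8 (Frank -> Dave, 1): Frank: 4 -> 3, Dave: 0 -> 1. State: Dave=1, Frank=3
Event 9 (Dave +3): Dave: 1 -> 4. State: Dave=4, Frank=3

Dave's final count: 4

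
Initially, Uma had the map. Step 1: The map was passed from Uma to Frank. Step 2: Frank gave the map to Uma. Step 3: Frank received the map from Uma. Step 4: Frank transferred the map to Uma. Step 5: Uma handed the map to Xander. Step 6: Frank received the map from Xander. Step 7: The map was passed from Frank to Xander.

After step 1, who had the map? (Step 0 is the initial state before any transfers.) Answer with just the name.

Tracking the map holder through step 1:
After step 0 (start): Uma
After step 1: Frank

At step 1, the holder is Frank.

Answer: Frank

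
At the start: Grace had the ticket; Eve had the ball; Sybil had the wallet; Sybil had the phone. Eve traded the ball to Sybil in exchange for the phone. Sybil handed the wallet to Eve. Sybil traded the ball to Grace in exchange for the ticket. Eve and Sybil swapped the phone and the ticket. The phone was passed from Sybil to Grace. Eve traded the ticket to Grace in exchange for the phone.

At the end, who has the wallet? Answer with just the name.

Tracking all object holders:
Start: ticket:Grace, ball:Eve, wallet:Sybil, phone:Sybil
Event 1 (swap ball<->phone: now ball:Sybil, phone:Eve). State: ticket:Grace, ball:Sybil, wallet:Sybil, phone:Eve
Event 2 (give wallet: Sybil -> Eve). State: ticket:Grace, ball:Sybil, wallet:Eve, phone:Eve
Event 3 (swap ball<->ticket: now ball:Grace, ticket:Sybil). State: ticket:Sybil, ball:Grace, wallet:Eve, phone:Eve
Event 4 (swap phone<->ticket: now phone:Sybil, ticket:Eve). State: ticket:Eve, ball:Grace, wallet:Eve, phone:Sybil
Event 5 (give phone: Sybil -> Grace). State: ticket:Eve, ball:Grace, wallet:Eve, phone:Grace
Event 6 (swap ticket<->phone: now ticket:Grace, phone:Eve). State: ticket:Grace, ball:Grace, wallet:Eve, phone:Eve

Final state: ticket:Grace, ball:Grace, wallet:Eve, phone:Eve
The wallet is held by Eve.

Answer: Eve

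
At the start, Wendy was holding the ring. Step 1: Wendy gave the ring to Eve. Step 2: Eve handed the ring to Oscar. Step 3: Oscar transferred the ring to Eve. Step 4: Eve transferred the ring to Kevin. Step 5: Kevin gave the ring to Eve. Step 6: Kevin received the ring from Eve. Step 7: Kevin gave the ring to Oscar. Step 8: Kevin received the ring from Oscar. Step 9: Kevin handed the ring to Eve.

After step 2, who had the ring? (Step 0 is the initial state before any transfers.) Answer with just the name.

Tracking the ring holder through step 2:
After step 0 (start): Wendy
After step 1: Eve
After step 2: Oscar

At step 2, the holder is Oscar.

Answer: Oscar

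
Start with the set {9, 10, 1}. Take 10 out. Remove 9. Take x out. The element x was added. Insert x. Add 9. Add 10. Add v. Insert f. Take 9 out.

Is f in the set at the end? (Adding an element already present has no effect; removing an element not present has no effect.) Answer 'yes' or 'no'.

Answer: yes

Derivation:
Tracking the set through each operation:
Start: {1, 10, 9}
Event 1 (remove 10): removed. Set: {1, 9}
Event 2 (remove 9): removed. Set: {1}
Event 3 (remove x): not present, no change. Set: {1}
Event 4 (add x): added. Set: {1, x}
Event 5 (add x): already present, no change. Set: {1, x}
Event 6 (add 9): added. Set: {1, 9, x}
Event 7 (add 10): added. Set: {1, 10, 9, x}
Event 8 (add v): added. Set: {1, 10, 9, v, x}
Event 9 (add f): added. Set: {1, 10, 9, f, v, x}
Event 10 (remove 9): removed. Set: {1, 10, f, v, x}

Final set: {1, 10, f, v, x} (size 5)
f is in the final set.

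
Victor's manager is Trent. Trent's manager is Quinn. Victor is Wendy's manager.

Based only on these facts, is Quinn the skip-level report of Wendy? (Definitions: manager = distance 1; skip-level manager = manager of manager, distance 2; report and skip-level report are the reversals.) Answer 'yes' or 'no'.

Reconstructing the manager chain from the given facts:
  Quinn -> Trent -> Victor -> Wendy
(each arrow means 'manager of the next')
Positions in the chain (0 = top):
  position of Quinn: 0
  position of Trent: 1
  position of Victor: 2
  position of Wendy: 3

Quinn is at position 0, Wendy is at position 3; signed distance (j - i) = 3.
'skip-level report' requires j - i = -2. Actual distance is 3, so the relation does NOT hold.

Answer: no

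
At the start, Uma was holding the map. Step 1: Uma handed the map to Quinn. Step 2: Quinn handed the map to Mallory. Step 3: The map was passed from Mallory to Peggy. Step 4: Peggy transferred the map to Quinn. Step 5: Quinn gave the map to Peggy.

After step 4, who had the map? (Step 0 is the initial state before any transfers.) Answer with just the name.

Tracking the map holder through step 4:
After step 0 (start): Uma
After step 1: Quinn
After step 2: Mallory
After step 3: Peggy
After step 4: Quinn

At step 4, the holder is Quinn.

Answer: Quinn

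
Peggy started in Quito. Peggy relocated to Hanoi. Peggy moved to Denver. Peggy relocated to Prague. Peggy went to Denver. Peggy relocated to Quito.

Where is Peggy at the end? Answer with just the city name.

Answer: Quito

Derivation:
Tracking Peggy's location:
Start: Peggy is in Quito.
After move 1: Quito -> Hanoi. Peggy is in Hanoi.
After move 2: Hanoi -> Denver. Peggy is in Denver.
After move 3: Denver -> Prague. Peggy is in Prague.
After move 4: Prague -> Denver. Peggy is in Denver.
After move 5: Denver -> Quito. Peggy is in Quito.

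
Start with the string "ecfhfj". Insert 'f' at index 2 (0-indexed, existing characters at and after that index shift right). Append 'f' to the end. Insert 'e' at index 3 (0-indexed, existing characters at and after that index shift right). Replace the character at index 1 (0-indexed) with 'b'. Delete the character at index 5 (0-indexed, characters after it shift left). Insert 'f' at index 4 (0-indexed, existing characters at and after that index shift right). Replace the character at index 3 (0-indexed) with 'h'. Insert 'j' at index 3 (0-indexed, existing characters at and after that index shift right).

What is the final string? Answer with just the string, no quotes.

Applying each edit step by step:
Start: "ecfhfj"
Op 1 (insert 'f' at idx 2): "ecfhfj" -> "ecffhfj"
Op 2 (append 'f'): "ecffhfj" -> "ecffhfjf"
Op 3 (insert 'e' at idx 3): "ecffhfjf" -> "ecfefhfjf"
Op 4 (replace idx 1: 'c' -> 'b'): "ecfefhfjf" -> "ebfefhfjf"
Op 5 (delete idx 5 = 'h'): "ebfefhfjf" -> "ebfeffjf"
Op 6 (insert 'f' at idx 4): "ebfeffjf" -> "ebfefffjf"
Op 7 (replace idx 3: 'e' -> 'h'): "ebfefffjf" -> "ebfhfffjf"
Op 8 (insert 'j' at idx 3): "ebfhfffjf" -> "ebfjhfffjf"

Answer: ebfjhfffjf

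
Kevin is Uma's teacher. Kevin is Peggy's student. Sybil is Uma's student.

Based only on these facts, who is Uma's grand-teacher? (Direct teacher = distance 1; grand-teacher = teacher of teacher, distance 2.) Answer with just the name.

Answer: Peggy

Derivation:
Reconstructing the teacher chain from the given facts:
  Peggy -> Kevin -> Uma -> Sybil
(each arrow means 'teacher of the next')
Positions in the chain (0 = top):
  position of Peggy: 0
  position of Kevin: 1
  position of Uma: 2
  position of Sybil: 3

Uma is at position 2; the grand-teacher is 2 steps up the chain, i.e. position 0: Peggy.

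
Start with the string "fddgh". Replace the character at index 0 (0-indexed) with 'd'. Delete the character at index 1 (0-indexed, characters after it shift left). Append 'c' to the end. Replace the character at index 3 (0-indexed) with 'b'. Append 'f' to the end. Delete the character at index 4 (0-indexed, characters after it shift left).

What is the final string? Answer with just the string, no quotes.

Answer: ddgbf

Derivation:
Applying each edit step by step:
Start: "fddgh"
Op 1 (replace idx 0: 'f' -> 'd'): "fddgh" -> "dddgh"
Op 2 (delete idx 1 = 'd'): "dddgh" -> "ddgh"
Op 3 (append 'c'): "ddgh" -> "ddghc"
Op 4 (replace idx 3: 'h' -> 'b'): "ddghc" -> "ddgbc"
Op 5 (append 'f'): "ddgbc" -> "ddgbcf"
Op 6 (delete idx 4 = 'c'): "ddgbcf" -> "ddgbf"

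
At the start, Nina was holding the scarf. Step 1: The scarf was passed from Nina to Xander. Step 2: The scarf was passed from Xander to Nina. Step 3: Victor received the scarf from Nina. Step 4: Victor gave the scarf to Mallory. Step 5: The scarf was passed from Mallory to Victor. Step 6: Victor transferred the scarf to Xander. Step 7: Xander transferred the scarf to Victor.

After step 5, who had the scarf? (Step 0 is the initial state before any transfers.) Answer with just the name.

Answer: Victor

Derivation:
Tracking the scarf holder through step 5:
After step 0 (start): Nina
After step 1: Xander
After step 2: Nina
After step 3: Victor
After step 4: Mallory
After step 5: Victor

At step 5, the holder is Victor.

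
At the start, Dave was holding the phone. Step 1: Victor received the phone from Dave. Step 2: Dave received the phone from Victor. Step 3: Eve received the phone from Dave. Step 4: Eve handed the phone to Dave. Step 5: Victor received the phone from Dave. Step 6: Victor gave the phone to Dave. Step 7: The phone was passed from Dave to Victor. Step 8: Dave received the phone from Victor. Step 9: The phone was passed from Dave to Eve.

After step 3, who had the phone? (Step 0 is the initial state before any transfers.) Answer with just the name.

Tracking the phone holder through step 3:
After step 0 (start): Dave
After step 1: Victor
After step 2: Dave
After step 3: Eve

At step 3, the holder is Eve.

Answer: Eve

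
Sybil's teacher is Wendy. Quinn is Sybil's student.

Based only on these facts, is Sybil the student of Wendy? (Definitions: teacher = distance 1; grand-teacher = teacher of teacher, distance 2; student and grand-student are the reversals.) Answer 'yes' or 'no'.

Reconstructing the teacher chain from the given facts:
  Wendy -> Sybil -> Quinn
(each arrow means 'teacher of the next')
Positions in the chain (0 = top):
  position of Wendy: 0
  position of Sybil: 1
  position of Quinn: 2

Sybil is at position 1, Wendy is at position 0; signed distance (j - i) = -1.
'student' requires j - i = -1. Actual distance is -1, so the relation HOLDS.

Answer: yes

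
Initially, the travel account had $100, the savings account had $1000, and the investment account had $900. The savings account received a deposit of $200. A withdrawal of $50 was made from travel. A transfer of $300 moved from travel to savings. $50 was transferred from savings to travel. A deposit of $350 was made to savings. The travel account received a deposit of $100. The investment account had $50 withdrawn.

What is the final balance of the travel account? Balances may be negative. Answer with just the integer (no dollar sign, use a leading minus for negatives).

Tracking account balances step by step:
Start: travel=100, savings=1000, investment=900
Event 1 (deposit 200 to savings): savings: 1000 + 200 = 1200. Balances: travel=100, savings=1200, investment=900
Event 2 (withdraw 50 from travel): travel: 100 - 50 = 50. Balances: travel=50, savings=1200, investment=900
Event 3 (transfer 300 travel -> savings): travel: 50 - 300 = -250, savings: 1200 + 300 = 1500. Balances: travel=-250, savings=1500, investment=900
Event 4 (transfer 50 savings -> travel): savings: 1500 - 50 = 1450, travel: -250 + 50 = -200. Balances: travel=-200, savings=1450, investment=900
Event 5 (deposit 350 to savings): savings: 1450 + 350 = 1800. Balances: travel=-200, savings=1800, investment=900
Event 6 (deposit 100 to travel): travel: -200 + 100 = -100. Balances: travel=-100, savings=1800, investment=900
Event 7 (withdraw 50 from investment): investment: 900 - 50 = 850. Balances: travel=-100, savings=1800, investment=850

Final balance of travel: -100

Answer: -100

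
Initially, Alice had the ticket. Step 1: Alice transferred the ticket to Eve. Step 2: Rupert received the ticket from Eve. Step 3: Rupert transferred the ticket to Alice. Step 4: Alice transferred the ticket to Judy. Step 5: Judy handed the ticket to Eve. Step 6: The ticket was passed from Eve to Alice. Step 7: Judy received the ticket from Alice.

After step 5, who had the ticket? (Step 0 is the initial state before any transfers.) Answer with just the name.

Answer: Eve

Derivation:
Tracking the ticket holder through step 5:
After step 0 (start): Alice
After step 1: Eve
After step 2: Rupert
After step 3: Alice
After step 4: Judy
After step 5: Eve

At step 5, the holder is Eve.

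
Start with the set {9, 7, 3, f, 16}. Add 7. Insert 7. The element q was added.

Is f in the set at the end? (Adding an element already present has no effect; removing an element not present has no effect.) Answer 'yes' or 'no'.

Answer: yes

Derivation:
Tracking the set through each operation:
Start: {16, 3, 7, 9, f}
Event 1 (add 7): already present, no change. Set: {16, 3, 7, 9, f}
Event 2 (add 7): already present, no change. Set: {16, 3, 7, 9, f}
Event 3 (add q): added. Set: {16, 3, 7, 9, f, q}

Final set: {16, 3, 7, 9, f, q} (size 6)
f is in the final set.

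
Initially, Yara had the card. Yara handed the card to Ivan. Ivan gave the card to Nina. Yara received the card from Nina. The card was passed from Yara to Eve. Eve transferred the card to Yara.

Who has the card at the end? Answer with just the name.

Answer: Yara

Derivation:
Tracking the card through each event:
Start: Yara has the card.
After event 1: Ivan has the card.
After event 2: Nina has the card.
After event 3: Yara has the card.
After event 4: Eve has the card.
After event 5: Yara has the card.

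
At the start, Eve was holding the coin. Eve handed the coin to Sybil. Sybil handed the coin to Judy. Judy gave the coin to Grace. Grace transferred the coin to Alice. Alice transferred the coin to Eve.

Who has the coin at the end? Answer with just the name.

Answer: Eve

Derivation:
Tracking the coin through each event:
Start: Eve has the coin.
After event 1: Sybil has the coin.
After event 2: Judy has the coin.
After event 3: Grace has the coin.
After event 4: Alice has the coin.
After event 5: Eve has the coin.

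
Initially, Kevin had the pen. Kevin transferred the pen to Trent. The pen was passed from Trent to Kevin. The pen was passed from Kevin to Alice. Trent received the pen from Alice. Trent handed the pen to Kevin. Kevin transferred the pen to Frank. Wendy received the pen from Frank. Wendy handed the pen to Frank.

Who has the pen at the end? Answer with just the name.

Answer: Frank

Derivation:
Tracking the pen through each event:
Start: Kevin has the pen.
After event 1: Trent has the pen.
After event 2: Kevin has the pen.
After event 3: Alice has the pen.
After event 4: Trent has the pen.
After event 5: Kevin has the pen.
After event 6: Frank has the pen.
After event 7: Wendy has the pen.
After event 8: Frank has the pen.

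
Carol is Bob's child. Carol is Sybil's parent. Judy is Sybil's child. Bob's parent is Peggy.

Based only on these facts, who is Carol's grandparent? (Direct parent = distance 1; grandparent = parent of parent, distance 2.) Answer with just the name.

Answer: Peggy

Derivation:
Reconstructing the parent chain from the given facts:
  Peggy -> Bob -> Carol -> Sybil -> Judy
(each arrow means 'parent of the next')
Positions in the chain (0 = top):
  position of Peggy: 0
  position of Bob: 1
  position of Carol: 2
  position of Sybil: 3
  position of Judy: 4

Carol is at position 2; the grandparent is 2 steps up the chain, i.e. position 0: Peggy.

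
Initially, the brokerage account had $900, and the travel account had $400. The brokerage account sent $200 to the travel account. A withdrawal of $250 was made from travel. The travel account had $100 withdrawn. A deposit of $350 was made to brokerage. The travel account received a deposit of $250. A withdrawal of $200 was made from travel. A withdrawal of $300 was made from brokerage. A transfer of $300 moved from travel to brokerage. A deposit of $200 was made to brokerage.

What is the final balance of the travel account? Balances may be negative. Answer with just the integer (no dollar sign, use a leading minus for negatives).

Answer: 0

Derivation:
Tracking account balances step by step:
Start: brokerage=900, travel=400
Event 1 (transfer 200 brokerage -> travel): brokerage: 900 - 200 = 700, travel: 400 + 200 = 600. Balances: brokerage=700, travel=600
Event 2 (withdraw 250 from travel): travel: 600 - 250 = 350. Balances: brokerage=700, travel=350
Event 3 (withdraw 100 from travel): travel: 350 - 100 = 250. Balances: brokerage=700, travel=250
Event 4 (deposit 350 to brokerage): brokerage: 700 + 350 = 1050. Balances: brokerage=1050, travel=250
Event 5 (deposit 250 to travel): travel: 250 + 250 = 500. Balances: brokerage=1050, travel=500
Event 6 (withdraw 200 from travel): travel: 500 - 200 = 300. Balances: brokerage=1050, travel=300
Event 7 (withdraw 300 from brokerage): brokerage: 1050 - 300 = 750. Balances: brokerage=750, travel=300
Event 8 (transfer 300 travel -> brokerage): travel: 300 - 300 = 0, brokerage: 750 + 300 = 1050. Balances: brokerage=1050, travel=0
Event 9 (deposit 200 to brokerage): brokerage: 1050 + 200 = 1250. Balances: brokerage=1250, travel=0

Final balance of travel: 0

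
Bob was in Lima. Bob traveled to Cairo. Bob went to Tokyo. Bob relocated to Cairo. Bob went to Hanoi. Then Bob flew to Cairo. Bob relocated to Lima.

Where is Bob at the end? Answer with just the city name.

Answer: Lima

Derivation:
Tracking Bob's location:
Start: Bob is in Lima.
After move 1: Lima -> Cairo. Bob is in Cairo.
After move 2: Cairo -> Tokyo. Bob is in Tokyo.
After move 3: Tokyo -> Cairo. Bob is in Cairo.
After move 4: Cairo -> Hanoi. Bob is in Hanoi.
After move 5: Hanoi -> Cairo. Bob is in Cairo.
After move 6: Cairo -> Lima. Bob is in Lima.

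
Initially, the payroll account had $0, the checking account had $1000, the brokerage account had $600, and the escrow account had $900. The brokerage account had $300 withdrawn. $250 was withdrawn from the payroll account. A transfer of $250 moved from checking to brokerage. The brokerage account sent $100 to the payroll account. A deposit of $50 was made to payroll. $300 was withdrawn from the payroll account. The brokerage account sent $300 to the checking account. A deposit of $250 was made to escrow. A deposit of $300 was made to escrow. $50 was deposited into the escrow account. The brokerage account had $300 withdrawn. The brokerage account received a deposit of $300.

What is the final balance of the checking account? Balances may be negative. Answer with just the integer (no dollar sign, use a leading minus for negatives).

Answer: 1050

Derivation:
Tracking account balances step by step:
Start: payroll=0, checking=1000, brokerage=600, escrow=900
Event 1 (withdraw 300 from brokerage): brokerage: 600 - 300 = 300. Balances: payroll=0, checking=1000, brokerage=300, escrow=900
Event 2 (withdraw 250 from payroll): payroll: 0 - 250 = -250. Balances: payroll=-250, checking=1000, brokerage=300, escrow=900
Event 3 (transfer 250 checking -> brokerage): checking: 1000 - 250 = 750, brokerage: 300 + 250 = 550. Balances: payroll=-250, checking=750, brokerage=550, escrow=900
Event 4 (transfer 100 brokerage -> payroll): brokerage: 550 - 100 = 450, payroll: -250 + 100 = -150. Balances: payroll=-150, checking=750, brokerage=450, escrow=900
Event 5 (deposit 50 to payroll): payroll: -150 + 50 = -100. Balances: payroll=-100, checking=750, brokerage=450, escrow=900
Event 6 (withdraw 300 from payroll): payroll: -100 - 300 = -400. Balances: payroll=-400, checking=750, brokerage=450, escrow=900
Event 7 (transfer 300 brokerage -> checking): brokerage: 450 - 300 = 150, checking: 750 + 300 = 1050. Balances: payroll=-400, checking=1050, brokerage=150, escrow=900
Event 8 (deposit 250 to escrow): escrow: 900 + 250 = 1150. Balances: payroll=-400, checking=1050, brokerage=150, escrow=1150
Event 9 (deposit 300 to escrow): escrow: 1150 + 300 = 1450. Balances: payroll=-400, checking=1050, brokerage=150, escrow=1450
Event 10 (deposit 50 to escrow): escrow: 1450 + 50 = 1500. Balances: payroll=-400, checking=1050, brokerage=150, escrow=1500
Event 11 (withdraw 300 from brokerage): brokerage: 150 - 300 = -150. Balances: payroll=-400, checking=1050, brokerage=-150, escrow=1500
Event 12 (deposit 300 to brokerage): brokerage: -150 + 300 = 150. Balances: payroll=-400, checking=1050, brokerage=150, escrow=1500

Final balance of checking: 1050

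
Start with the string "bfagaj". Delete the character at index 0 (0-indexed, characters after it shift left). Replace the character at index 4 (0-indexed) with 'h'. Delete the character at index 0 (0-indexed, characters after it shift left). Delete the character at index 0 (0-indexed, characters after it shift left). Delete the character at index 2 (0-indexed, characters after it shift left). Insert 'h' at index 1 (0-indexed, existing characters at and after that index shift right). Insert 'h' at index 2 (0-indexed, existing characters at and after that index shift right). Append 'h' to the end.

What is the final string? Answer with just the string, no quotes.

Applying each edit step by step:
Start: "bfagaj"
Op 1 (delete idx 0 = 'b'): "bfagaj" -> "fagaj"
Op 2 (replace idx 4: 'j' -> 'h'): "fagaj" -> "fagah"
Op 3 (delete idx 0 = 'f'): "fagah" -> "agah"
Op 4 (delete idx 0 = 'a'): "agah" -> "gah"
Op 5 (delete idx 2 = 'h'): "gah" -> "ga"
Op 6 (insert 'h' at idx 1): "ga" -> "gha"
Op 7 (insert 'h' at idx 2): "gha" -> "ghha"
Op 8 (append 'h'): "ghha" -> "ghhah"

Answer: ghhah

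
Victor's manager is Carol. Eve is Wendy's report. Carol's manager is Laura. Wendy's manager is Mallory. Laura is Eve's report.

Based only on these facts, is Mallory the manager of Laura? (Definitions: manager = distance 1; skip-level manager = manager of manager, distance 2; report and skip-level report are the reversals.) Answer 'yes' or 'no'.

Answer: no

Derivation:
Reconstructing the manager chain from the given facts:
  Mallory -> Wendy -> Eve -> Laura -> Carol -> Victor
(each arrow means 'manager of the next')
Positions in the chain (0 = top):
  position of Mallory: 0
  position of Wendy: 1
  position of Eve: 2
  position of Laura: 3
  position of Carol: 4
  position of Victor: 5

Mallory is at position 0, Laura is at position 3; signed distance (j - i) = 3.
'manager' requires j - i = 1. Actual distance is 3, so the relation does NOT hold.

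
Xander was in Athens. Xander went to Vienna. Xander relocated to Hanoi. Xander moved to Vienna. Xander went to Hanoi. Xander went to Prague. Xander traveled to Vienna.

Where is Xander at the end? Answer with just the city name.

Tracking Xander's location:
Start: Xander is in Athens.
After move 1: Athens -> Vienna. Xander is in Vienna.
After move 2: Vienna -> Hanoi. Xander is in Hanoi.
After move 3: Hanoi -> Vienna. Xander is in Vienna.
After move 4: Vienna -> Hanoi. Xander is in Hanoi.
After move 5: Hanoi -> Prague. Xander is in Prague.
After move 6: Prague -> Vienna. Xander is in Vienna.

Answer: Vienna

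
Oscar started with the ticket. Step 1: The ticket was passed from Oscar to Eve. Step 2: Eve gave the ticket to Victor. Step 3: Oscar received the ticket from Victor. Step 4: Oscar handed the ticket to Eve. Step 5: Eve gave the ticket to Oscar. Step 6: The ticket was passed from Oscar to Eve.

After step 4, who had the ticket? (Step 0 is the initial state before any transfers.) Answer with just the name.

Answer: Eve

Derivation:
Tracking the ticket holder through step 4:
After step 0 (start): Oscar
After step 1: Eve
After step 2: Victor
After step 3: Oscar
After step 4: Eve

At step 4, the holder is Eve.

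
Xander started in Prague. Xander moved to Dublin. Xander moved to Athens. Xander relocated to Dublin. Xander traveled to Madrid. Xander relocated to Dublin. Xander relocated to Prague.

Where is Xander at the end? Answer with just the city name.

Answer: Prague

Derivation:
Tracking Xander's location:
Start: Xander is in Prague.
After move 1: Prague -> Dublin. Xander is in Dublin.
After move 2: Dublin -> Athens. Xander is in Athens.
After move 3: Athens -> Dublin. Xander is in Dublin.
After move 4: Dublin -> Madrid. Xander is in Madrid.
After move 5: Madrid -> Dublin. Xander is in Dublin.
After move 6: Dublin -> Prague. Xander is in Prague.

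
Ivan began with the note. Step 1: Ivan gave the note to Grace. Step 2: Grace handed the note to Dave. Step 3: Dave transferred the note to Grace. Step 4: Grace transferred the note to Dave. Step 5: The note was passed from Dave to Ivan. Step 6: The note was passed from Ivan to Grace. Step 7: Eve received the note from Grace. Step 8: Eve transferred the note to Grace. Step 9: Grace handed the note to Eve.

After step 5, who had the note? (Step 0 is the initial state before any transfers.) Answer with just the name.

Tracking the note holder through step 5:
After step 0 (start): Ivan
After step 1: Grace
After step 2: Dave
After step 3: Grace
After step 4: Dave
After step 5: Ivan

At step 5, the holder is Ivan.

Answer: Ivan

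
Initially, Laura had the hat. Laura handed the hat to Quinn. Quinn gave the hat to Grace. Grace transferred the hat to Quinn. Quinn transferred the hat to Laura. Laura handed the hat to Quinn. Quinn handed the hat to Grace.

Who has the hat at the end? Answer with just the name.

Tracking the hat through each event:
Start: Laura has the hat.
After event 1: Quinn has the hat.
After event 2: Grace has the hat.
After event 3: Quinn has the hat.
After event 4: Laura has the hat.
After event 5: Quinn has the hat.
After event 6: Grace has the hat.

Answer: Grace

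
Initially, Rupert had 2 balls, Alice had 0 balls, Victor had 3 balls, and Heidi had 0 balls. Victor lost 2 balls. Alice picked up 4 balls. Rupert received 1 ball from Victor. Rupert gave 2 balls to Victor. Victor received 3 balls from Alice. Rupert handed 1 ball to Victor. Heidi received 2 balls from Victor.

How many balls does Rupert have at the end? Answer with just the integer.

Answer: 0

Derivation:
Tracking counts step by step:
Start: Rupert=2, Alice=0, Victor=3, Heidi=0
Event 1 (Victor -2): Victor: 3 -> 1. State: Rupert=2, Alice=0, Victor=1, Heidi=0
Event 2 (Alice +4): Alice: 0 -> 4. State: Rupert=2, Alice=4, Victor=1, Heidi=0
Event 3 (Victor -> Rupert, 1): Victor: 1 -> 0, Rupert: 2 -> 3. State: Rupert=3, Alice=4, Victor=0, Heidi=0
Event 4 (Rupert -> Victor, 2): Rupert: 3 -> 1, Victor: 0 -> 2. State: Rupert=1, Alice=4, Victor=2, Heidi=0
Event 5 (Alice -> Victor, 3): Alice: 4 -> 1, Victor: 2 -> 5. State: Rupert=1, Alice=1, Victor=5, Heidi=0
Event 6 (Rupert -> Victor, 1): Rupert: 1 -> 0, Victor: 5 -> 6. State: Rupert=0, Alice=1, Victor=6, Heidi=0
Event 7 (Victor -> Heidi, 2): Victor: 6 -> 4, Heidi: 0 -> 2. State: Rupert=0, Alice=1, Victor=4, Heidi=2

Rupert's final count: 0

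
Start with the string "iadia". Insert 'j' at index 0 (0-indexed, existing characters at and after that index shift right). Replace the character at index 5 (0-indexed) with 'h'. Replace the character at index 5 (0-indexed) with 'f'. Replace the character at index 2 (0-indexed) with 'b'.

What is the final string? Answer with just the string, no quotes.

Answer: jibdif

Derivation:
Applying each edit step by step:
Start: "iadia"
Op 1 (insert 'j' at idx 0): "iadia" -> "jiadia"
Op 2 (replace idx 5: 'a' -> 'h'): "jiadia" -> "jiadih"
Op 3 (replace idx 5: 'h' -> 'f'): "jiadih" -> "jiadif"
Op 4 (replace idx 2: 'a' -> 'b'): "jiadif" -> "jibdif"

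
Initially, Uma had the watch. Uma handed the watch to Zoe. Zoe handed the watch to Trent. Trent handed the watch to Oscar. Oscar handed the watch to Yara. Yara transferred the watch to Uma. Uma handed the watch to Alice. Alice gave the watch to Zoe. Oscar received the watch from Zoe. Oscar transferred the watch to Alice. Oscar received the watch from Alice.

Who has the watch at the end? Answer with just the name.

Answer: Oscar

Derivation:
Tracking the watch through each event:
Start: Uma has the watch.
After event 1: Zoe has the watch.
After event 2: Trent has the watch.
After event 3: Oscar has the watch.
After event 4: Yara has the watch.
After event 5: Uma has the watch.
After event 6: Alice has the watch.
After event 7: Zoe has the watch.
After event 8: Oscar has the watch.
After event 9: Alice has the watch.
After event 10: Oscar has the watch.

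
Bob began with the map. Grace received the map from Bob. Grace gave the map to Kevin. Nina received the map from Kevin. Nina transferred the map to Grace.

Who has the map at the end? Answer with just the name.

Answer: Grace

Derivation:
Tracking the map through each event:
Start: Bob has the map.
After event 1: Grace has the map.
After event 2: Kevin has the map.
After event 3: Nina has the map.
After event 4: Grace has the map.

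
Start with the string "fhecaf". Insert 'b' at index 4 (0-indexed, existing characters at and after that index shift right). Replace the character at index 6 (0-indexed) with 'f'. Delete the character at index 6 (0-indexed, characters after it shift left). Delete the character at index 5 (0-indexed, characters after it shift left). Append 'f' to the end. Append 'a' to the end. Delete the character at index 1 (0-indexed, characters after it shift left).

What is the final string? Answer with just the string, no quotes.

Applying each edit step by step:
Start: "fhecaf"
Op 1 (insert 'b' at idx 4): "fhecaf" -> "fhecbaf"
Op 2 (replace idx 6: 'f' -> 'f'): "fhecbaf" -> "fhecbaf"
Op 3 (delete idx 6 = 'f'): "fhecbaf" -> "fhecba"
Op 4 (delete idx 5 = 'a'): "fhecba" -> "fhecb"
Op 5 (append 'f'): "fhecb" -> "fhecbf"
Op 6 (append 'a'): "fhecbf" -> "fhecbfa"
Op 7 (delete idx 1 = 'h'): "fhecbfa" -> "fecbfa"

Answer: fecbfa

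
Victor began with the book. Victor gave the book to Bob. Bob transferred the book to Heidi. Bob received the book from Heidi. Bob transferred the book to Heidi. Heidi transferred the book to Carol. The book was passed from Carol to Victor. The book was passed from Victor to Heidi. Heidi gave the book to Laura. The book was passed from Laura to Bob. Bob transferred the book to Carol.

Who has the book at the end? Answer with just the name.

Answer: Carol

Derivation:
Tracking the book through each event:
Start: Victor has the book.
After event 1: Bob has the book.
After event 2: Heidi has the book.
After event 3: Bob has the book.
After event 4: Heidi has the book.
After event 5: Carol has the book.
After event 6: Victor has the book.
After event 7: Heidi has the book.
After event 8: Laura has the book.
After event 9: Bob has the book.
After event 10: Carol has the book.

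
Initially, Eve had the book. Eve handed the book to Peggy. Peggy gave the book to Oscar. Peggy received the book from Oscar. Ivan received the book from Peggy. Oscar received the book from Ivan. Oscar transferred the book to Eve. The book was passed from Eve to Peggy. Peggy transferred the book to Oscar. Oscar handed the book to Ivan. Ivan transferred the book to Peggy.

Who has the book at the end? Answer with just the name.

Answer: Peggy

Derivation:
Tracking the book through each event:
Start: Eve has the book.
After event 1: Peggy has the book.
After event 2: Oscar has the book.
After event 3: Peggy has the book.
After event 4: Ivan has the book.
After event 5: Oscar has the book.
After event 6: Eve has the book.
After event 7: Peggy has the book.
After event 8: Oscar has the book.
After event 9: Ivan has the book.
After event 10: Peggy has the book.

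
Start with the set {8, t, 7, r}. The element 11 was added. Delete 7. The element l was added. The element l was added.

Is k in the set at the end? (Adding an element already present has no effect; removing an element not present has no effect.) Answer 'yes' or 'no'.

Tracking the set through each operation:
Start: {7, 8, r, t}
Event 1 (add 11): added. Set: {11, 7, 8, r, t}
Event 2 (remove 7): removed. Set: {11, 8, r, t}
Event 3 (add l): added. Set: {11, 8, l, r, t}
Event 4 (add l): already present, no change. Set: {11, 8, l, r, t}

Final set: {11, 8, l, r, t} (size 5)
k is NOT in the final set.

Answer: no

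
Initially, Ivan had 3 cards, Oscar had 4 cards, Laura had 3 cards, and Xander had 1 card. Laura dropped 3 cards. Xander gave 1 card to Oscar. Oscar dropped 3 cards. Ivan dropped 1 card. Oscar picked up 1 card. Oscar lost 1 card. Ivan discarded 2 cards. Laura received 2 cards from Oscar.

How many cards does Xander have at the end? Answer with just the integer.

Tracking counts step by step:
Start: Ivan=3, Oscar=4, Laura=3, Xander=1
Event 1 (Laura -3): Laura: 3 -> 0. State: Ivan=3, Oscar=4, Laura=0, Xander=1
Event 2 (Xander -> Oscar, 1): Xander: 1 -> 0, Oscar: 4 -> 5. State: Ivan=3, Oscar=5, Laura=0, Xander=0
Event 3 (Oscar -3): Oscar: 5 -> 2. State: Ivan=3, Oscar=2, Laura=0, Xander=0
Event 4 (Ivan -1): Ivan: 3 -> 2. State: Ivan=2, Oscar=2, Laura=0, Xander=0
Event 5 (Oscar +1): Oscar: 2 -> 3. State: Ivan=2, Oscar=3, Laura=0, Xander=0
Event 6 (Oscar -1): Oscar: 3 -> 2. State: Ivan=2, Oscar=2, Laura=0, Xander=0
Event 7 (Ivan -2): Ivan: 2 -> 0. State: Ivan=0, Oscar=2, Laura=0, Xander=0
Event 8 (Oscar -> Laura, 2): Oscar: 2 -> 0, Laura: 0 -> 2. State: Ivan=0, Oscar=0, Laura=2, Xander=0

Xander's final count: 0

Answer: 0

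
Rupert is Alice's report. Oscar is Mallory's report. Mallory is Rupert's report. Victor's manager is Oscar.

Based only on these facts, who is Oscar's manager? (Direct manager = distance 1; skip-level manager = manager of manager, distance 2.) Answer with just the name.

Reconstructing the manager chain from the given facts:
  Alice -> Rupert -> Mallory -> Oscar -> Victor
(each arrow means 'manager of the next')
Positions in the chain (0 = top):
  position of Alice: 0
  position of Rupert: 1
  position of Mallory: 2
  position of Oscar: 3
  position of Victor: 4

Oscar is at position 3; the manager is 1 step up the chain, i.e. position 2: Mallory.

Answer: Mallory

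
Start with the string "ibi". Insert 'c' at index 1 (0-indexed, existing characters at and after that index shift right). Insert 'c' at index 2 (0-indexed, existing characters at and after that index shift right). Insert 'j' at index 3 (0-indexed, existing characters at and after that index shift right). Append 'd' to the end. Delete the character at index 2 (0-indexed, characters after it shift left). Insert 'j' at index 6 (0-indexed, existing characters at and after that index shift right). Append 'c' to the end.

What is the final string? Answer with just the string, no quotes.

Applying each edit step by step:
Start: "ibi"
Op 1 (insert 'c' at idx 1): "ibi" -> "icbi"
Op 2 (insert 'c' at idx 2): "icbi" -> "iccbi"
Op 3 (insert 'j' at idx 3): "iccbi" -> "iccjbi"
Op 4 (append 'd'): "iccjbi" -> "iccjbid"
Op 5 (delete idx 2 = 'c'): "iccjbid" -> "icjbid"
Op 6 (insert 'j' at idx 6): "icjbid" -> "icjbidj"
Op 7 (append 'c'): "icjbidj" -> "icjbidjc"

Answer: icjbidjc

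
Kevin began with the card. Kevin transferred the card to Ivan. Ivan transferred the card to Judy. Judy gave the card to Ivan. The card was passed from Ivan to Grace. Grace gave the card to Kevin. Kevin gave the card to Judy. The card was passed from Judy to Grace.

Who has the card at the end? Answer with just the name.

Tracking the card through each event:
Start: Kevin has the card.
After event 1: Ivan has the card.
After event 2: Judy has the card.
After event 3: Ivan has the card.
After event 4: Grace has the card.
After event 5: Kevin has the card.
After event 6: Judy has the card.
After event 7: Grace has the card.

Answer: Grace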